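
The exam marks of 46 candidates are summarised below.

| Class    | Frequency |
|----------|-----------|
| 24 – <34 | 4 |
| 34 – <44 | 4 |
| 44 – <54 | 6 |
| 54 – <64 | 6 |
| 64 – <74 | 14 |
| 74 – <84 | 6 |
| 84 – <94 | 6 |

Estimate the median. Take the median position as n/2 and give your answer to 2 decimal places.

66.14

Cumulative frequencies: 4, 8, 14, 20, 34, 40, 46
n = 46; position = n/2 = 23.
This falls in the class 64 – <74: L = 64, F = 20, f = 14, h = 10.
Median ≈ 64 + ((23 − 20) / 14) × 10 = 66.1429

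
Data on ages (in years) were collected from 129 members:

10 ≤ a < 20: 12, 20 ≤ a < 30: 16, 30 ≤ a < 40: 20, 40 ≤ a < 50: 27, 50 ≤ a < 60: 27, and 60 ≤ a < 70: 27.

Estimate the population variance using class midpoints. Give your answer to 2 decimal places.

Midpoints: 15, 25, 35, 45, 55, 65
n = 129, Σfm = 5735, mean = 44.4574
Σfm² = 287625
Σf(m − x̄)² = Σfm² − (Σfm)²/n = 287625 − 5735²/129 = 32662.0155
Population variance = 32662.0155 / 129 = 253.1939

253.19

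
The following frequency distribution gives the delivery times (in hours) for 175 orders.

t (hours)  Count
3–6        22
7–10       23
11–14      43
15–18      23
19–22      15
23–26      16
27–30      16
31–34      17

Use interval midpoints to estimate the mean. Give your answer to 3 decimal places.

Midpoints: 4.5, 8.5, 12.5, 16.5, 20.5, 24.5, 28.5, 32.5
Σfm = 22×4.5 + 23×8.5 + 43×12.5 + 23×16.5 + 15×20.5 + 16×24.5 + 16×28.5 + 17×32.5 = 2919.5
n = Σf = 175
Mean = 2919.5 / 175 = 16.6829

16.683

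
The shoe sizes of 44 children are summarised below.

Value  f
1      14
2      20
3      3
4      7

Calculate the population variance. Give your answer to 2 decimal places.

Values: 1, 2, 3, 4
n = 44, Σfx = 91, mean = 2.0682
Σfx² = 233
Σf(x − x̄)² = Σfx² − (Σfx)²/n = 233 − 91²/44 = 44.7955
Population variance = 44.7955 / 44 = 1.0181

1.02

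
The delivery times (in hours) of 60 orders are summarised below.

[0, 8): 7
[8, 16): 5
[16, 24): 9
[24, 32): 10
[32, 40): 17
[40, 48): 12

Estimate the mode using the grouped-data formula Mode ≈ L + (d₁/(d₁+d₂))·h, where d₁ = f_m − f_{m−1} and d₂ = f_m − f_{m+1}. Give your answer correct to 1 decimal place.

Modal class: [32, 40) (highest frequency 17).
d₁ = 17 − 10 = 7, d₂ = 17 − 12 = 5
Mode ≈ 32 + (7/(7+5)) × 8 = 32 + 4.6667 = 36.6667

36.7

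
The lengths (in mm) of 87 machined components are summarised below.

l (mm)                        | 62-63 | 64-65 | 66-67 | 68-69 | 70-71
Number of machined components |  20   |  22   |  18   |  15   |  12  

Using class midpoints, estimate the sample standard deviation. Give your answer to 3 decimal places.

2.719

Midpoints: 62.5, 64.5, 66.5, 68.5, 70.5
n = 87, Σfm = 5739.5, mean = 65.9713
Σfm² = 379277.75
Σf(m − x̄)² = Σfm² − (Σfm)²/n = 379277.75 − 5739.5²/87 = 635.6782
Sample variance = 635.6782 / 86 = 7.3916
Standard deviation = √7.3916 = 2.7188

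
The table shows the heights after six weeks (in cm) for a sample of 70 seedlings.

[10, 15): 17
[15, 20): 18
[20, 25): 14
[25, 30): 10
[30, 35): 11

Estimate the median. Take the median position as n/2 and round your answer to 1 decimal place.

20.0

Cumulative frequencies: 17, 35, 49, 59, 70
n = 70; position = n/2 = 35.
This falls in the class [15, 20): L = 15, F = 17, f = 18, h = 5.
Median ≈ 15 + ((35 − 17) / 18) × 5 = 20.0000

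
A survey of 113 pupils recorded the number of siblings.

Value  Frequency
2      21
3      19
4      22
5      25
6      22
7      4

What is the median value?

4

Cumulative frequencies: 21, 40, 62, 87, 109, 113
n = 113, so the median is the value in position (n+1)/2 = 57.
Position 57 falls at value 4.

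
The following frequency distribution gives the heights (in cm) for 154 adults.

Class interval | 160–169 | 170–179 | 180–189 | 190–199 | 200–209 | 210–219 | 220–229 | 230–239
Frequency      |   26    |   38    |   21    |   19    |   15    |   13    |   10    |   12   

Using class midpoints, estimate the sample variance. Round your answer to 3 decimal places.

Midpoints: 164.5, 174.5, 184.5, 194.5, 204.5, 214.5, 224.5, 234.5
n = 154, Σfm = 29393, mean = 190.8636
Σfm² = 5683618.5
Σf(m − x̄)² = Σfm² − (Σfm)²/n = 5683618.5 − 29393²/154 = 73563.6364
Sample variance = 73563.6364 / 153 = 480.8081

480.808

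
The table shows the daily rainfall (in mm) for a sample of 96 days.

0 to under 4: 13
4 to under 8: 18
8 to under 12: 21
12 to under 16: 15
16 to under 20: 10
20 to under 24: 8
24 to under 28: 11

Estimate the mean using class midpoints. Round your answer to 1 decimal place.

Midpoints: 2, 6, 10, 14, 18, 22, 26
Σfm = 13×2 + 18×6 + 21×10 + 15×14 + 10×18 + 8×22 + 11×26 = 1196
n = Σf = 96
Mean = 1196 / 96 = 12.4583

12.5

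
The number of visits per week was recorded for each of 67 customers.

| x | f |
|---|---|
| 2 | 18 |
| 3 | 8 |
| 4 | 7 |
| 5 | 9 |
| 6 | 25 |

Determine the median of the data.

Cumulative frequencies: 18, 26, 33, 42, 67
n = 67, so the median is the value in position (n+1)/2 = 34.
Position 34 falls at value 5.

5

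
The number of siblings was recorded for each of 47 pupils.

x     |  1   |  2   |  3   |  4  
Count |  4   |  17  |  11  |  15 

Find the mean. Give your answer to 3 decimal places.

Values: 1, 2, 3, 4
Σfx = 4×1 + 17×2 + 11×3 + 15×4 = 131
n = Σf = 47
Mean = 131 / 47 = 2.7872

2.787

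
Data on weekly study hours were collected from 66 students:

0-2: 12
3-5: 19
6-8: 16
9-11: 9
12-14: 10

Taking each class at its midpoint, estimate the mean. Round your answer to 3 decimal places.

Midpoints: 1, 4, 7, 10, 13
Σfm = 12×1 + 19×4 + 16×7 + 9×10 + 10×13 = 420
n = Σf = 66
Mean = 420 / 66 = 6.3636

6.364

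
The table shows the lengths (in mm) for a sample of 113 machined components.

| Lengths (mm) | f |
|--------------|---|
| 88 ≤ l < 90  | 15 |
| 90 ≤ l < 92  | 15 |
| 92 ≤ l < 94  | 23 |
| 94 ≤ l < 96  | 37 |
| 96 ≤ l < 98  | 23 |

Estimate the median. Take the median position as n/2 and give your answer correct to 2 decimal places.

Cumulative frequencies: 15, 30, 53, 90, 113
n = 113; position = n/2 = 56.5.
This falls in the class 94 ≤ l < 96: L = 94, F = 53, f = 37, h = 2.
Median ≈ 94 + ((56.5 − 53) / 37) × 2 = 94.1892

94.19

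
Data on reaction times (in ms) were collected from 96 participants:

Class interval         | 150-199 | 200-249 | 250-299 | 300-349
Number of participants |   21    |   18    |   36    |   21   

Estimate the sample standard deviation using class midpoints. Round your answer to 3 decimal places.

53.103

Midpoints: 174.5, 224.5, 274.5, 324.5
n = 96, Σfm = 24402, mean = 254.1875
Σfm² = 6470574
Σf(m − x̄)² = Σfm² − (Σfm)²/n = 6470574 − 24402²/96 = 267890.6250
Sample variance = 267890.6250 / 95 = 2819.9013
Standard deviation = √2819.9013 = 53.1027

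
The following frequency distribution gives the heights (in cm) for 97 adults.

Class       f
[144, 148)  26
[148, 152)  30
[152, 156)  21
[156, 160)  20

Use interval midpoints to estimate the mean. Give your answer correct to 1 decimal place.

Midpoints: 146, 150, 154, 158
Σfm = 26×146 + 30×150 + 21×154 + 20×158 = 14690
n = Σf = 97
Mean = 14690 / 97 = 151.4433

151.4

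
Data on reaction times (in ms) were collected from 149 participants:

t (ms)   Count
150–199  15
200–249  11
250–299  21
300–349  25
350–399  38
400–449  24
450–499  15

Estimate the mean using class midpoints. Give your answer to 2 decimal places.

Midpoints: 174.5, 224.5, 274.5, 324.5, 374.5, 424.5, 474.5
Σfm = 15×174.5 + 11×224.5 + 21×274.5 + 25×324.5 + 38×374.5 + 24×424.5 + 15×474.5 = 50500.5
n = Σf = 149
Mean = 50500.5 / 149 = 338.9295

338.93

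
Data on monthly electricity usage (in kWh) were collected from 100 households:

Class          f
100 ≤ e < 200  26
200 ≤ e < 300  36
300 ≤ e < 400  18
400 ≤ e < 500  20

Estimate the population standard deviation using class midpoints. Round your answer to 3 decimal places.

Midpoints: 150, 250, 350, 450
n = 100, Σfm = 28200, mean = 282.0000
Σfm² = 9090000
Σf(m − x̄)² = Σfm² − (Σfm)²/n = 9090000 − 28200²/100 = 1137600.0000
Population variance = 1137600.0000 / 100 = 11376.0000
Standard deviation = √11376.0000 = 106.6583

106.658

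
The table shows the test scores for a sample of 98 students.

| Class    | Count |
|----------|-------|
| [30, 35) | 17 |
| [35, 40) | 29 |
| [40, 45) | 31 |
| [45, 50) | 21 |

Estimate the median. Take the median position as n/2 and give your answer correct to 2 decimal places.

40.48

Cumulative frequencies: 17, 46, 77, 98
n = 98; position = n/2 = 49.
This falls in the class [40, 45): L = 40, F = 46, f = 31, h = 5.
Median ≈ 40 + ((49 − 46) / 31) × 5 = 40.4839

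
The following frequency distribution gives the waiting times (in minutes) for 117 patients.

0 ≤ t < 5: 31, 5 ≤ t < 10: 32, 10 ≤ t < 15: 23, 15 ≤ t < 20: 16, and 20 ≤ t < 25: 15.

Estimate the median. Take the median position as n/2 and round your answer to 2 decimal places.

Cumulative frequencies: 31, 63, 86, 102, 117
n = 117; position = n/2 = 58.5.
This falls in the class 5 ≤ t < 10: L = 5, F = 31, f = 32, h = 5.
Median ≈ 5 + ((58.5 − 31) / 32) × 5 = 9.2969

9.30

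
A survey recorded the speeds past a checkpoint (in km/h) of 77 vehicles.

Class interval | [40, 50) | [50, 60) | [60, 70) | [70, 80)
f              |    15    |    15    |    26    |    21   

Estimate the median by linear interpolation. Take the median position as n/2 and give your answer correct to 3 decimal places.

Cumulative frequencies: 15, 30, 56, 77
n = 77; position = n/2 = 38.5.
This falls in the class [60, 70): L = 60, F = 30, f = 26, h = 10.
Median ≈ 60 + ((38.5 − 30) / 26) × 10 = 63.2692

63.269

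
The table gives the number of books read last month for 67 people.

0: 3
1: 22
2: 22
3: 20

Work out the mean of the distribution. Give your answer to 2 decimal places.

Values: 0, 1, 2, 3
Σfx = 3×0 + 22×1 + 22×2 + 20×3 = 126
n = Σf = 67
Mean = 126 / 67 = 1.8806

1.88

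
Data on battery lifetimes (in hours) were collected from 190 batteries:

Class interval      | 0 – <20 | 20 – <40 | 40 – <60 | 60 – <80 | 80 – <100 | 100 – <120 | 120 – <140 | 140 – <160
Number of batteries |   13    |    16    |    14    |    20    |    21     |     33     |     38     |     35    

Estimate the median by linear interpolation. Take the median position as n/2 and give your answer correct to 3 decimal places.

106.667

Cumulative frequencies: 13, 29, 43, 63, 84, 117, 155, 190
n = 190; position = n/2 = 95.
This falls in the class 100 – <120: L = 100, F = 84, f = 33, h = 20.
Median ≈ 100 + ((95 − 84) / 33) × 20 = 106.6667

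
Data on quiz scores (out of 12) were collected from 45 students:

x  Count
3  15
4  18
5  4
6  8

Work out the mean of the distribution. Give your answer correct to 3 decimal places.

4.111

Values: 3, 4, 5, 6
Σfx = 15×3 + 18×4 + 4×5 + 8×6 = 185
n = Σf = 45
Mean = 185 / 45 = 4.1111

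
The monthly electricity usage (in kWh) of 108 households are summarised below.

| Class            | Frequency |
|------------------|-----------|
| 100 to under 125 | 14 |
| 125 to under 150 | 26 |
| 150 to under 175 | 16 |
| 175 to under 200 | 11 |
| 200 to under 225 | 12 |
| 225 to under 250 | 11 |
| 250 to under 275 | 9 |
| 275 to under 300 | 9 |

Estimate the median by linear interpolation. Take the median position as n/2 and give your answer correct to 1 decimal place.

171.9

Cumulative frequencies: 14, 40, 56, 67, 79, 90, 99, 108
n = 108; position = n/2 = 54.
This falls in the class 150 to under 175: L = 150, F = 40, f = 16, h = 25.
Median ≈ 150 + ((54 − 40) / 16) × 25 = 171.8750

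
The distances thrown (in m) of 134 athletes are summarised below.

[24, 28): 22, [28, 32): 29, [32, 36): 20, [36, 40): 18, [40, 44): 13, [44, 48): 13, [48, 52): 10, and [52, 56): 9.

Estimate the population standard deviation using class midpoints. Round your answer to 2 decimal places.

Midpoints: 26, 30, 34, 38, 42, 46, 50, 54
n = 134, Σfm = 4936, mean = 36.8358
Σfm² = 191768
Σf(m − x̄)² = Σfm² − (Σfm)²/n = 191768 − 4936²/134 = 9946.3881
Population variance = 9946.3881 / 134 = 74.2268
Standard deviation = √74.2268 = 8.6155

8.62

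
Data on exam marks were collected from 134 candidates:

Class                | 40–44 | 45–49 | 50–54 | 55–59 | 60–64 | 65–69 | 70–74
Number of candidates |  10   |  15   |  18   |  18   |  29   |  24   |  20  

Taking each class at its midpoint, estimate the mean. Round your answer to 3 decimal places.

Midpoints: 42, 47, 52, 57, 62, 67, 72
Σfm = 10×42 + 15×47 + 18×52 + 18×57 + 29×62 + 24×67 + 20×72 = 7933
n = Σf = 134
Mean = 7933 / 134 = 59.2015

59.201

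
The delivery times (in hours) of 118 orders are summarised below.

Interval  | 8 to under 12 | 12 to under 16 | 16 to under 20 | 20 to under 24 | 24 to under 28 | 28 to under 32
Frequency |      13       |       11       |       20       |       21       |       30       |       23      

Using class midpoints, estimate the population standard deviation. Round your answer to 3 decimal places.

Midpoints: 10, 14, 18, 22, 26, 30
n = 118, Σfm = 2576, mean = 21.8305
Σfm² = 61080
Σf(m − x̄)² = Σfm² − (Σfm)²/n = 61080 − 2576²/118 = 4844.6102
Population variance = 4844.6102 / 118 = 41.0560
Standard deviation = √41.0560 = 6.4075

6.407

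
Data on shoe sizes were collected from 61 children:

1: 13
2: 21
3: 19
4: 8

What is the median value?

Cumulative frequencies: 13, 34, 53, 61
n = 61, so the median is the value in position (n+1)/2 = 31.
Position 31 falls at value 2.

2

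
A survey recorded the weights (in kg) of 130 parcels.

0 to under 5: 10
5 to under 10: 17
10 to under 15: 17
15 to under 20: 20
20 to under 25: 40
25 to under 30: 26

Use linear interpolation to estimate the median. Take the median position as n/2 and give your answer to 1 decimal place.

20.1

Cumulative frequencies: 10, 27, 44, 64, 104, 130
n = 130; position = n/2 = 65.
This falls in the class 20 to under 25: L = 20, F = 64, f = 40, h = 5.
Median ≈ 20 + ((65 − 64) / 40) × 5 = 20.1250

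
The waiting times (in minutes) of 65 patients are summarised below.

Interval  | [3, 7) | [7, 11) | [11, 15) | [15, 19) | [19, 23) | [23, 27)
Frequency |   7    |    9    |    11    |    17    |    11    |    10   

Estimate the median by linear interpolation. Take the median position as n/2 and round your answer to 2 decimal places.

Cumulative frequencies: 7, 16, 27, 44, 55, 65
n = 65; position = n/2 = 32.5.
This falls in the class [15, 19): L = 15, F = 27, f = 17, h = 4.
Median ≈ 15 + ((32.5 − 27) / 17) × 4 = 16.2941

16.29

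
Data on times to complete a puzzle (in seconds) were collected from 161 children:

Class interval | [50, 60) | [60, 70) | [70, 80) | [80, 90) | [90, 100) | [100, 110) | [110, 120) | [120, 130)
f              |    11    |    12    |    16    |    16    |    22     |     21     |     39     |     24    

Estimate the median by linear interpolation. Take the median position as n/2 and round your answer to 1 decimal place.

101.7

Cumulative frequencies: 11, 23, 39, 55, 77, 98, 137, 161
n = 161; position = n/2 = 80.5.
This falls in the class [100, 110): L = 100, F = 77, f = 21, h = 10.
Median ≈ 100 + ((80.5 − 77) / 21) × 10 = 101.6667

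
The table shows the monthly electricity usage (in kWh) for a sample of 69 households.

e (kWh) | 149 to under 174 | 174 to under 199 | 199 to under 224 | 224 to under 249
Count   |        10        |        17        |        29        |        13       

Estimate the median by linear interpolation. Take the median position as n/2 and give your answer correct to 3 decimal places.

Cumulative frequencies: 10, 27, 56, 69
n = 69; position = n/2 = 34.5.
This falls in the class 199 to under 224: L = 199, F = 27, f = 29, h = 25.
Median ≈ 199 + ((34.5 − 27) / 29) × 25 = 205.4655

205.466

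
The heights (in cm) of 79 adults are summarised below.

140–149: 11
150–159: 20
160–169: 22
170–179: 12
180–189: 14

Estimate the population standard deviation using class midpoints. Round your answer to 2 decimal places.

12.92

Midpoints: 144.5, 154.5, 164.5, 174.5, 184.5
n = 79, Σfm = 12975.5, mean = 164.2468
Σfm² = 2144379.75
Σf(m − x̄)² = Σfm² − (Σfm)²/n = 2144379.75 − 12975.5²/79 = 13194.9367
Population variance = 13194.9367 / 79 = 167.0245
Standard deviation = √167.0245 = 12.9238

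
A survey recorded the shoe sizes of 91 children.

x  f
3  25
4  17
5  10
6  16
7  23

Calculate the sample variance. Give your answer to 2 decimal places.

2.50

Values: 3, 4, 5, 6, 7
n = 91, Σfx = 450, mean = 4.9451
Σfx² = 2450
Σf(x − x̄)² = Σfx² − (Σfx)²/n = 2450 − 450²/91 = 224.7253
Sample variance = 224.7253 / 90 = 2.4969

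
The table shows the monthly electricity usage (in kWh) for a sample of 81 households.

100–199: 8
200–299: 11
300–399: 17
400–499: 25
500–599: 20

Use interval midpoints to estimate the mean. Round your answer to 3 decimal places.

396.414

Midpoints: 149.5, 249.5, 349.5, 449.5, 549.5
Σfm = 8×149.5 + 11×249.5 + 17×349.5 + 25×449.5 + 20×549.5 = 32109.5
n = Σf = 81
Mean = 32109.5 / 81 = 396.4136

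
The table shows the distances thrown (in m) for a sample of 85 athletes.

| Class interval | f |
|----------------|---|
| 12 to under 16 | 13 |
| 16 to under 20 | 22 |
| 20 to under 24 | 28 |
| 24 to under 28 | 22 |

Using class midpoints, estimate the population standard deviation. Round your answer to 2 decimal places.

Midpoints: 14, 18, 22, 26
n = 85, Σfm = 1766, mean = 20.7765
Σfm² = 38100
Σf(m − x̄)² = Σfm² − (Σfm)²/n = 38100 − 1766²/85 = 1408.7529
Population variance = 1408.7529 / 85 = 16.5736
Standard deviation = √16.5736 = 4.0711

4.07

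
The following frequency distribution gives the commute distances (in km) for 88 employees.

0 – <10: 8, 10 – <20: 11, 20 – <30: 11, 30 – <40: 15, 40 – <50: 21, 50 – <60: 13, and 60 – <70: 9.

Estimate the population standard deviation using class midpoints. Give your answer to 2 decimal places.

Midpoints: 5, 15, 25, 35, 45, 55, 65
n = 88, Σfm = 3250, mean = 36.9318
Σfm² = 147800
Σf(m − x̄)² = Σfm² − (Σfm)²/n = 147800 − 3250²/88 = 27771.5909
Population variance = 27771.5909 / 88 = 315.5863
Standard deviation = √315.5863 = 17.7647

17.76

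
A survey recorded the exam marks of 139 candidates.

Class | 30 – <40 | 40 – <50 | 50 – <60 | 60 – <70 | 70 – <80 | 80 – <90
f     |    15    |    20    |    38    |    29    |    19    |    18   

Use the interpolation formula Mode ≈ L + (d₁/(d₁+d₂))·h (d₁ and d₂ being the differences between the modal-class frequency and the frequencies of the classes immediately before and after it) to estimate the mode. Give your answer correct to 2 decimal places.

Modal class: 50 – <60 (highest frequency 38).
d₁ = 38 − 20 = 18, d₂ = 38 − 29 = 9
Mode ≈ 50 + (18/(18+9)) × 10 = 50 + 6.6667 = 56.6667

56.67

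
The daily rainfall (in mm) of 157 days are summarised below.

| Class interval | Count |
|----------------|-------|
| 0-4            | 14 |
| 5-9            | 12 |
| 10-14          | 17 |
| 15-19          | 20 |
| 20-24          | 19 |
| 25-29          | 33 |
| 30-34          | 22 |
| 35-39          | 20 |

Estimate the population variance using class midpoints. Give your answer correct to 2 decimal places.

114.73

Midpoints: 2, 7, 12, 17, 22, 27, 32, 37
n = 157, Σfm = 3409, mean = 21.7134
Σfm² = 92033
Σf(m − x̄)² = Σfm² − (Σfm)²/n = 92033 − 3409²/157 = 18012.1019
Population variance = 18012.1019 / 157 = 114.7268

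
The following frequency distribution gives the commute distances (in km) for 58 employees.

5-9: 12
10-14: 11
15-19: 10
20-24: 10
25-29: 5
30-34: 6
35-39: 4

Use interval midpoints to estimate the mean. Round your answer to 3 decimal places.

18.638

Midpoints: 7, 12, 17, 22, 27, 32, 37
Σfm = 12×7 + 11×12 + 10×17 + 10×22 + 5×27 + 6×32 + 4×37 = 1081
n = Σf = 58
Mean = 1081 / 58 = 18.6379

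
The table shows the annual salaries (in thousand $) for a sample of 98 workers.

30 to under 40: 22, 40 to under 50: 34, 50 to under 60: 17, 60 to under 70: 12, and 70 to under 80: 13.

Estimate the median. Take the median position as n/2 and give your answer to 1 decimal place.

Cumulative frequencies: 22, 56, 73, 85, 98
n = 98; position = n/2 = 49.
This falls in the class 40 to under 50: L = 40, F = 22, f = 34, h = 10.
Median ≈ 40 + ((49 − 22) / 34) × 10 = 47.9412

47.9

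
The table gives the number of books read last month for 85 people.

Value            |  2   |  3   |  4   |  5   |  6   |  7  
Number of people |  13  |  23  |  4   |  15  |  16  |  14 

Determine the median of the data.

5

Cumulative frequencies: 13, 36, 40, 55, 71, 85
n = 85, so the median is the value in position (n+1)/2 = 43.
Position 43 falls at value 5.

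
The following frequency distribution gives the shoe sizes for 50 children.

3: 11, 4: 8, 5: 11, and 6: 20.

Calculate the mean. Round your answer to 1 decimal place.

4.8

Values: 3, 4, 5, 6
Σfx = 11×3 + 8×4 + 11×5 + 20×6 = 240
n = Σf = 50
Mean = 240 / 50 = 4.8000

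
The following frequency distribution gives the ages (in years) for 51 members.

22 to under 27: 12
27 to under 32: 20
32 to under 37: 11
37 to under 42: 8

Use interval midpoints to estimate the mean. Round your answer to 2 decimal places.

30.97

Midpoints: 24.5, 29.5, 34.5, 39.5
Σfm = 12×24.5 + 20×29.5 + 11×34.5 + 8×39.5 = 1579.5
n = Σf = 51
Mean = 1579.5 / 51 = 30.9706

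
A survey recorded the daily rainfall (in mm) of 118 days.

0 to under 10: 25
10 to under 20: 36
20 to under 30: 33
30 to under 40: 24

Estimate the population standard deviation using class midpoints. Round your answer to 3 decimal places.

Midpoints: 5, 15, 25, 35
n = 118, Σfm = 2330, mean = 19.7458
Σfm² = 58750
Σf(m − x̄)² = Σfm² − (Σfm)²/n = 58750 − 2330²/118 = 12742.3729
Population variance = 12742.3729 / 118 = 107.9862
Standard deviation = √107.9862 = 10.3916

10.392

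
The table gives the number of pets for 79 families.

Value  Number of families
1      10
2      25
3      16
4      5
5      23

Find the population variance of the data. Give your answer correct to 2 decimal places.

2.04

Values: 1, 2, 3, 4, 5
n = 79, Σfx = 243, mean = 3.0759
Σfx² = 909
Σf(x − x̄)² = Σfx² − (Σfx)²/n = 909 − 243²/79 = 161.5443
Population variance = 161.5443 / 79 = 2.0449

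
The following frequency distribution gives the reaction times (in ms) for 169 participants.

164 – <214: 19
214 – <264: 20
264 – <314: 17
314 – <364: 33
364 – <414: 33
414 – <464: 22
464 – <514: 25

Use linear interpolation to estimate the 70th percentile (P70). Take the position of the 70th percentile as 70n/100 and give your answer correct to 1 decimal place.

Cumulative frequencies: 19, 39, 56, 89, 122, 144, 169
n = 169; position = 70n/100 = 118.3.
This falls in the class 364 – <414: L = 364, F = 89, f = 33, h = 50.
70th percentile ≈ 364 + ((118.3 − 89) / 33) × 50 = 408.3939

408.4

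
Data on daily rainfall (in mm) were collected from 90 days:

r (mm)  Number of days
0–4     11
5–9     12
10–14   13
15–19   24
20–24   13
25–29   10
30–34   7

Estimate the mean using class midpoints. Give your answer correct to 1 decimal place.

Midpoints: 2, 7, 12, 17, 22, 27, 32
Σfm = 11×2 + 12×7 + 13×12 + 24×17 + 13×22 + 10×27 + 7×32 = 1450
n = Σf = 90
Mean = 1450 / 90 = 16.1111

16.1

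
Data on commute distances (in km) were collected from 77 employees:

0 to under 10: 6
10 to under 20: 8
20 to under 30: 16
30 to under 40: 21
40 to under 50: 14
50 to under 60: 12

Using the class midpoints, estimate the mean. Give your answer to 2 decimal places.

33.44

Midpoints: 5, 15, 25, 35, 45, 55
Σfm = 6×5 + 8×15 + 16×25 + 21×35 + 14×45 + 12×55 = 2575
n = Σf = 77
Mean = 2575 / 77 = 33.4416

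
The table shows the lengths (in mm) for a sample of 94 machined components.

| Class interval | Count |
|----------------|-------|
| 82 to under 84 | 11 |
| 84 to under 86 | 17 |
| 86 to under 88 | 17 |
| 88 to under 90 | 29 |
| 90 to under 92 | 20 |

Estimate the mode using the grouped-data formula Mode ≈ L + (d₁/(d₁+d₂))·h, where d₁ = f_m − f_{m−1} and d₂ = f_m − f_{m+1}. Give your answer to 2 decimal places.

89.14

Modal class: 88 to under 90 (highest frequency 29).
d₁ = 29 − 17 = 12, d₂ = 29 − 20 = 9
Mode ≈ 88 + (12/(12+9)) × 2 = 88 + 1.1429 = 89.1429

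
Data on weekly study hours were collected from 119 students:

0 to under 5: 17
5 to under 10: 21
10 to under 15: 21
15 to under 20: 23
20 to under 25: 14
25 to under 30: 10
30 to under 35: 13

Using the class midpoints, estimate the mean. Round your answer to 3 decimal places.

15.777

Midpoints: 2.5, 7.5, 12.5, 17.5, 22.5, 27.5, 32.5
Σfm = 17×2.5 + 21×7.5 + 21×12.5 + 23×17.5 + 14×22.5 + 10×27.5 + 13×32.5 = 1877.5
n = Σf = 119
Mean = 1877.5 / 119 = 15.7773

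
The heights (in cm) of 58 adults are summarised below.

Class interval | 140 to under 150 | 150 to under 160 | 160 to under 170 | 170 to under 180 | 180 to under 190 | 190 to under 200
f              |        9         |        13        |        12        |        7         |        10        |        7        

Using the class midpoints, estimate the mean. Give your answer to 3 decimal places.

167.931

Midpoints: 145, 155, 165, 175, 185, 195
Σfm = 9×145 + 13×155 + 12×165 + 7×175 + 10×185 + 7×195 = 9740
n = Σf = 58
Mean = 9740 / 58 = 167.9310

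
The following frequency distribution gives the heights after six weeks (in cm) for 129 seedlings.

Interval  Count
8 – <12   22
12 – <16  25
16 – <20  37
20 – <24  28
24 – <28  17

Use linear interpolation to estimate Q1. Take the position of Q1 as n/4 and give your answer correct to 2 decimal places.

Cumulative frequencies: 22, 47, 84, 112, 129
n = 129; position = n/4 = 32.25.
This falls in the class 12 – <16: L = 12, F = 22, f = 25, h = 4.
Lower quartile ≈ 12 + ((32.25 − 22) / 25) × 4 = 13.6400

13.64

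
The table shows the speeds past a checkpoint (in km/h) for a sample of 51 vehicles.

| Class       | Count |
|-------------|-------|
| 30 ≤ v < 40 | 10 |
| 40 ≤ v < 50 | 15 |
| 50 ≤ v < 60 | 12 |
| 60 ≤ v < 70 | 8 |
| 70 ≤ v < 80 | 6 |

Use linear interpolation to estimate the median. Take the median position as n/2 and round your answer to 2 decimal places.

Cumulative frequencies: 10, 25, 37, 45, 51
n = 51; position = n/2 = 25.5.
This falls in the class 50 ≤ v < 60: L = 50, F = 25, f = 12, h = 10.
Median ≈ 50 + ((25.5 − 25) / 12) × 10 = 50.4167

50.42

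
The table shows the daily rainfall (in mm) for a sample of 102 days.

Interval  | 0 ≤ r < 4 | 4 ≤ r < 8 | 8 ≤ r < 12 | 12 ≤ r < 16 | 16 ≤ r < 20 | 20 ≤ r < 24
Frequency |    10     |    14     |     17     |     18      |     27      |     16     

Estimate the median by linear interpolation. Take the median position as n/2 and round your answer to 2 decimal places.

Cumulative frequencies: 10, 24, 41, 59, 86, 102
n = 102; position = n/2 = 51.
This falls in the class 12 ≤ r < 16: L = 12, F = 41, f = 18, h = 4.
Median ≈ 12 + ((51 − 41) / 18) × 4 = 14.2222

14.22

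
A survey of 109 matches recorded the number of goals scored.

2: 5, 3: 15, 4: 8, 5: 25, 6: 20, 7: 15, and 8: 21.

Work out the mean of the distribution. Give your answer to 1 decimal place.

5.6

Values: 2, 3, 4, 5, 6, 7, 8
Σfx = 5×2 + 15×3 + 8×4 + 25×5 + 20×6 + 15×7 + 21×8 = 605
n = Σf = 109
Mean = 605 / 109 = 5.5505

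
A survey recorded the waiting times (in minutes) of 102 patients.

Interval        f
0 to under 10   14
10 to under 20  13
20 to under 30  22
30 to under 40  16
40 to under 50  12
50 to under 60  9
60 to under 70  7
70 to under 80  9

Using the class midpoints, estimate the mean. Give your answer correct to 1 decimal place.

34.7

Midpoints: 5, 15, 25, 35, 45, 55, 65, 75
Σfm = 14×5 + 13×15 + 22×25 + 16×35 + 12×45 + 9×55 + 7×65 + 9×75 = 3540
n = Σf = 102
Mean = 3540 / 102 = 34.7059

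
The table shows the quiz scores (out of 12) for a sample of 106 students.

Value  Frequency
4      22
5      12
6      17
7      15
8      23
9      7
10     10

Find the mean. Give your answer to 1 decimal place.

Values: 4, 5, 6, 7, 8, 9, 10
Σfx = 22×4 + 12×5 + 17×6 + 15×7 + 23×8 + 7×9 + 10×10 = 702
n = Σf = 106
Mean = 702 / 106 = 6.6226

6.6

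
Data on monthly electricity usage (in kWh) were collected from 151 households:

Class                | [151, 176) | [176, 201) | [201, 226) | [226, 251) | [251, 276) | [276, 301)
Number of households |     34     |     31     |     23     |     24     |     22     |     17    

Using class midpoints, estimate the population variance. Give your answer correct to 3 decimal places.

Midpoints: 163.5, 188.5, 213.5, 238.5, 263.5, 288.5
n = 151, Σfm = 32738.5, mean = 216.8113
Σfm² = 7366419.75
Σf(m − x̄)² = Σfm² − (Σfm)²/n = 7366419.75 − 32738.5²/151 = 268344.3709
Population variance = 268344.3709 / 151 = 1777.1150

1777.115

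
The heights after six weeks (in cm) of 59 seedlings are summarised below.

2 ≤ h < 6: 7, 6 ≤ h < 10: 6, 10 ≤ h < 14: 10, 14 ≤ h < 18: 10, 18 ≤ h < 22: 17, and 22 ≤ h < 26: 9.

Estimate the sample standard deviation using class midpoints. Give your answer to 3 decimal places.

6.409

Midpoints: 4, 8, 12, 16, 20, 24
n = 59, Σfm = 912, mean = 15.4576
Σfm² = 16480
Σf(m − x̄)² = Σfm² − (Σfm)²/n = 16480 − 912²/59 = 2382.6441
Sample variance = 2382.6441 / 58 = 41.0801
Standard deviation = √41.0801 = 6.4094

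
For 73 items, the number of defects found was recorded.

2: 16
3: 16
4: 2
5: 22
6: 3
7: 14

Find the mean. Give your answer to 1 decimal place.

Values: 2, 3, 4, 5, 6, 7
Σfx = 16×2 + 16×3 + 2×4 + 22×5 + 3×6 + 14×7 = 314
n = Σf = 73
Mean = 314 / 73 = 4.3014

4.3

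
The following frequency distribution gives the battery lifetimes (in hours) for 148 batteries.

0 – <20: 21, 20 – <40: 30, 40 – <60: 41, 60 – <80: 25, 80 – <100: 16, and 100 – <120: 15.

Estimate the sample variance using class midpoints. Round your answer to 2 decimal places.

903.18

Midpoints: 10, 30, 50, 70, 90, 110
n = 148, Σfm = 8000, mean = 54.0541
Σfm² = 565200
Σf(m − x̄)² = Σfm² − (Σfm)²/n = 565200 − 8000²/148 = 132767.5676
Sample variance = 132767.5676 / 147 = 903.1807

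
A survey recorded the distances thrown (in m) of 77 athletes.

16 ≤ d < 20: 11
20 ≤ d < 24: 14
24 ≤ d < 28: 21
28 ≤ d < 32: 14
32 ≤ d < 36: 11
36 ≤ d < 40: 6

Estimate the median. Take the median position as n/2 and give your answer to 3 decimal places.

26.571

Cumulative frequencies: 11, 25, 46, 60, 71, 77
n = 77; position = n/2 = 38.5.
This falls in the class 24 ≤ d < 28: L = 24, F = 25, f = 21, h = 4.
Median ≈ 24 + ((38.5 − 25) / 21) × 4 = 26.5714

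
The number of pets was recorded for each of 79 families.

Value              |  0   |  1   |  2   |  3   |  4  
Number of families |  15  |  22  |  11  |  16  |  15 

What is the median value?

2

Cumulative frequencies: 15, 37, 48, 64, 79
n = 79, so the median is the value in position (n+1)/2 = 40.
Position 40 falls at value 2.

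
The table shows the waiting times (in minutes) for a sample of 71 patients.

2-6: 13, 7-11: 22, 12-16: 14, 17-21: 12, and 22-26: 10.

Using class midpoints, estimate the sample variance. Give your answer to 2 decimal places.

Midpoints: 4, 9, 14, 19, 24
n = 71, Σfm = 914, mean = 12.8732
Σfm² = 14826
Σf(m − x̄)² = Σfm² − (Σfm)²/n = 14826 − 914²/71 = 3059.8592
Sample variance = 3059.8592 / 70 = 43.7123

43.71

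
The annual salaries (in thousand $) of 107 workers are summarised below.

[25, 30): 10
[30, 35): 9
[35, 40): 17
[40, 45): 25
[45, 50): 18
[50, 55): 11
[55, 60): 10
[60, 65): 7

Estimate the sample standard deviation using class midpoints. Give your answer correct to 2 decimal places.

9.67

Midpoints: 27.5, 32.5, 37.5, 42.5, 47.5, 52.5, 57.5, 62.5
n = 107, Σfm = 4712.5, mean = 44.0421
Σfm² = 217468.75
Σf(m − x̄)² = Σfm² − (Σfm)²/n = 217468.75 − 4712.5²/107 = 9920.5607
Sample variance = 9920.5607 / 106 = 93.5902
Standard deviation = √93.5902 = 9.6742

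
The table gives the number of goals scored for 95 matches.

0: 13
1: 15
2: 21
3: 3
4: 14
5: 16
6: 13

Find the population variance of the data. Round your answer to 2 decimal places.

Values: 0, 1, 2, 3, 4, 5, 6
n = 95, Σfx = 280, mean = 2.9474
Σfx² = 1218
Σf(x − x̄)² = Σfx² − (Σfx)²/n = 1218 − 280²/95 = 392.7368
Population variance = 392.7368 / 95 = 4.1341

4.13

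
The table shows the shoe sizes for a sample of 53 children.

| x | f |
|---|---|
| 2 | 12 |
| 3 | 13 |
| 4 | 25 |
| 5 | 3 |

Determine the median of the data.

4

Cumulative frequencies: 12, 25, 50, 53
n = 53, so the median is the value in position (n+1)/2 = 27.
Position 27 falls at value 4.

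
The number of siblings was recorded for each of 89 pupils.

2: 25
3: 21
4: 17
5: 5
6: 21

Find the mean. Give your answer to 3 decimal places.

Values: 2, 3, 4, 5, 6
Σfx = 25×2 + 21×3 + 17×4 + 5×5 + 21×6 = 332
n = Σf = 89
Mean = 332 / 89 = 3.7303

3.730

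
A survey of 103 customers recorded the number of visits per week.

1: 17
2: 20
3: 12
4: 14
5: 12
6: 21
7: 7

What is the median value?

Cumulative frequencies: 17, 37, 49, 63, 75, 96, 103
n = 103, so the median is the value in position (n+1)/2 = 52.
Position 52 falls at value 4.

4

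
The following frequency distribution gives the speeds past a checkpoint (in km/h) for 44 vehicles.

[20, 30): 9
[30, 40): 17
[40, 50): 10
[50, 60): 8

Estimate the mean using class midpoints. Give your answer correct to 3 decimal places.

Midpoints: 25, 35, 45, 55
Σfm = 9×25 + 17×35 + 10×45 + 8×55 = 1710
n = Σf = 44
Mean = 1710 / 44 = 38.8636

38.864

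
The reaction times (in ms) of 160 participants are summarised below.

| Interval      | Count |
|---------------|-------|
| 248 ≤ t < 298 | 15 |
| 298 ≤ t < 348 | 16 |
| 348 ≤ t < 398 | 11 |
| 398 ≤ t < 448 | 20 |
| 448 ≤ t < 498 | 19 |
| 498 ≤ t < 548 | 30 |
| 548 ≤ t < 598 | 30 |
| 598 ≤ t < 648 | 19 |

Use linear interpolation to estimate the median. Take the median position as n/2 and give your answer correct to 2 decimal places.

Cumulative frequencies: 15, 31, 42, 62, 81, 111, 141, 160
n = 160; position = n/2 = 80.
This falls in the class 448 ≤ t < 498: L = 448, F = 62, f = 19, h = 50.
Median ≈ 448 + ((80 − 62) / 19) × 50 = 495.3684

495.37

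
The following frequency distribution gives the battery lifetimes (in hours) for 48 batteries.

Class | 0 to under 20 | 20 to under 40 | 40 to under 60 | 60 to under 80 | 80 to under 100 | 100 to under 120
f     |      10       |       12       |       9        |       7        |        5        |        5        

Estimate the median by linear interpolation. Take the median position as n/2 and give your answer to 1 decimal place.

Cumulative frequencies: 10, 22, 31, 38, 43, 48
n = 48; position = n/2 = 24.
This falls in the class 40 to under 60: L = 40, F = 22, f = 9, h = 20.
Median ≈ 40 + ((24 − 22) / 9) × 20 = 44.4444

44.4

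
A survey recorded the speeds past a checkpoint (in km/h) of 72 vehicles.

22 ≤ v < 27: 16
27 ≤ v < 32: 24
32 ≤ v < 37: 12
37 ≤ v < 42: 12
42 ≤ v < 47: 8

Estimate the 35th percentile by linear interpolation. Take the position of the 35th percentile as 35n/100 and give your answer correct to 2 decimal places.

Cumulative frequencies: 16, 40, 52, 64, 72
n = 72; position = 35n/100 = 25.2.
This falls in the class 27 ≤ v < 32: L = 27, F = 16, f = 24, h = 5.
35th percentile ≈ 27 + ((25.2 − 16) / 24) × 5 = 28.9167

28.92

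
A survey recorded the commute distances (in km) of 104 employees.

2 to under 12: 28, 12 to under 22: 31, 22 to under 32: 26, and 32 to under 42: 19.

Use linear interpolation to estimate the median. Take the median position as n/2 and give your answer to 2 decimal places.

19.74

Cumulative frequencies: 28, 59, 85, 104
n = 104; position = n/2 = 52.
This falls in the class 12 to under 22: L = 12, F = 28, f = 31, h = 10.
Median ≈ 12 + ((52 − 28) / 31) × 10 = 19.7419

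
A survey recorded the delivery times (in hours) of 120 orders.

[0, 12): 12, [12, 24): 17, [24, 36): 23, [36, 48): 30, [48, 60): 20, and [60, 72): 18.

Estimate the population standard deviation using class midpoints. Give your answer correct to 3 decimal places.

18.317

Midpoints: 6, 18, 30, 42, 54, 66
n = 120, Σfm = 4596, mean = 38.3000
Σfm² = 216288
Σf(m − x̄)² = Σfm² − (Σfm)²/n = 216288 − 4596²/120 = 40261.2000
Population variance = 40261.2000 / 120 = 335.5100
Standard deviation = √335.5100 = 18.3169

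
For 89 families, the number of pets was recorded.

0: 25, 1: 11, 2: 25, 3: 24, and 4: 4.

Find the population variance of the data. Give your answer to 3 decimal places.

Values: 0, 1, 2, 3, 4
n = 89, Σfx = 149, mean = 1.6742
Σfx² = 391
Σf(x − x̄)² = Σfx² − (Σfx)²/n = 391 − 149²/89 = 141.5506
Population variance = 141.5506 / 89 = 1.5905

1.590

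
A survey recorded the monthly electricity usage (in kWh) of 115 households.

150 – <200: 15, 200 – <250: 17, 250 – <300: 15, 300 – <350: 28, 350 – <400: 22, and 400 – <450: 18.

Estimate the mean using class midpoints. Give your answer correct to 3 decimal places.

Midpoints: 175, 225, 275, 325, 375, 425
Σfm = 15×175 + 17×225 + 15×275 + 28×325 + 22×375 + 18×425 = 35575
n = Σf = 115
Mean = 35575 / 115 = 309.3478

309.348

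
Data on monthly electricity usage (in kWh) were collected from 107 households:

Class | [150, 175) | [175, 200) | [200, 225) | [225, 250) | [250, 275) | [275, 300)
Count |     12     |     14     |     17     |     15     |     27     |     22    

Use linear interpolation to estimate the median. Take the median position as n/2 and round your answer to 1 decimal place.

242.5

Cumulative frequencies: 12, 26, 43, 58, 85, 107
n = 107; position = n/2 = 53.5.
This falls in the class [225, 250): L = 225, F = 43, f = 15, h = 25.
Median ≈ 225 + ((53.5 − 43) / 15) × 25 = 242.5000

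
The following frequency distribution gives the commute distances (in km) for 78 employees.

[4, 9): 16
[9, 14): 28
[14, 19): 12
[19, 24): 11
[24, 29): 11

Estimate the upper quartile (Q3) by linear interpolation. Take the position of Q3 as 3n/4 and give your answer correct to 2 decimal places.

Cumulative frequencies: 16, 44, 56, 67, 78
n = 78; position = 3n/4 = 58.5.
This falls in the class [19, 24): L = 19, F = 56, f = 11, h = 5.
Upper quartile ≈ 19 + ((58.5 − 56) / 11) × 5 = 20.1364

20.14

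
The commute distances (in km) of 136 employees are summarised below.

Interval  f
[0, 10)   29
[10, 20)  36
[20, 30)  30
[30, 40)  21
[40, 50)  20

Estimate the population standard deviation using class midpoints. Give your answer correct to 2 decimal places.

13.42

Midpoints: 5, 15, 25, 35, 45
n = 136, Σfm = 3070, mean = 22.5735
Σfm² = 93800
Σf(m − x̄)² = Σfm² − (Σfm)²/n = 93800 − 3070²/136 = 24499.2647
Population variance = 24499.2647 / 136 = 180.1417
Standard deviation = √180.1417 = 13.4217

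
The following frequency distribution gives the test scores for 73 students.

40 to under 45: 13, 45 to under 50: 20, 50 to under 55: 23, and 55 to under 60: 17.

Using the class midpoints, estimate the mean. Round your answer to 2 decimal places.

Midpoints: 42.5, 47.5, 52.5, 57.5
Σfm = 13×42.5 + 20×47.5 + 23×52.5 + 17×57.5 = 3687.5
n = Σf = 73
Mean = 3687.5 / 73 = 50.5137

50.51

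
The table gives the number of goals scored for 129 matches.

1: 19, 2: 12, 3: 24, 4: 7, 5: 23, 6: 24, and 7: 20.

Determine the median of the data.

5

Cumulative frequencies: 19, 31, 55, 62, 85, 109, 129
n = 129, so the median is the value in position (n+1)/2 = 65.
Position 65 falls at value 5.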